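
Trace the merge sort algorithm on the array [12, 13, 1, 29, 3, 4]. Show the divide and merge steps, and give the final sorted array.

Merge sort trace:

Split: [12, 13, 1, 29, 3, 4] -> [12, 13, 1] and [29, 3, 4]
  Split: [12, 13, 1] -> [12] and [13, 1]
    Split: [13, 1] -> [13] and [1]
    Merge: [13] + [1] -> [1, 13]
  Merge: [12] + [1, 13] -> [1, 12, 13]
  Split: [29, 3, 4] -> [29] and [3, 4]
    Split: [3, 4] -> [3] and [4]
    Merge: [3] + [4] -> [3, 4]
  Merge: [29] + [3, 4] -> [3, 4, 29]
Merge: [1, 12, 13] + [3, 4, 29] -> [1, 3, 4, 12, 13, 29]

Final sorted array: [1, 3, 4, 12, 13, 29]

The merge sort proceeds by recursively splitting the array and merging sorted halves.
After all merges, the sorted array is [1, 3, 4, 12, 13, 29].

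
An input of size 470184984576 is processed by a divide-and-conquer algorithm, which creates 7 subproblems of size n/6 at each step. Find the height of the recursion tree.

For divide and conquer with division factor 6:

Problem sizes at each level:
Level 0: 470184984576
Level 1: 78364164096
Level 2: 13060694016
Level 3: 2176782336
Level 4: 362797056
Level 5: 60466176
Level 6: 10077696
Level 7: 1679616
Level 8: 279936
Level 9: 46656
Level 10: 7776
Level 11: 1296
Level 12: 216
Level 13: 36
Level 14: 6
Level 15: 1

The root is level 0 and the size-1 base case is level 15 (the tree spans levels 0 through 15, i.e. 16 levels counting the root), so the depth is the number of divisions: log_6(470184984576) = 15

The recursion tree depth is log_6(470184984576) = 15. At each level, the problem size is divided by 6, so it takes 15 divisions to reduce to a base case of size 1. The algorithm makes 7 recursive calls at each level.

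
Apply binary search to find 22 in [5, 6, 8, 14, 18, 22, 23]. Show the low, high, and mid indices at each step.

Binary search for 22 in [5, 6, 8, 14, 18, 22, 23]:

lo=0, hi=6, mid=3, arr[mid]=14 -> 14 < 22, search right half
lo=4, hi=6, mid=5, arr[mid]=22 -> Found target at index 5!

Binary search finds 22 at index 5 after 2 comparisons. The search repeatedly halves the search space by comparing with the middle element.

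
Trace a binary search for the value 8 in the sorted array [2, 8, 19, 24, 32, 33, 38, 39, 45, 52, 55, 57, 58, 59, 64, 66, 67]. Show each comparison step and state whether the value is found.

Binary search for 8 in [2, 8, 19, 24, 32, 33, 38, 39, 45, 52, 55, 57, 58, 59, 64, 66, 67]:

lo=0, hi=16, mid=8, arr[mid]=45 -> 45 > 8, search left half
lo=0, hi=7, mid=3, arr[mid]=24 -> 24 > 8, search left half
lo=0, hi=2, mid=1, arr[mid]=8 -> Found target at index 1!

Binary search finds 8 at index 1 after 3 comparisons. The search repeatedly halves the search space by comparing with the middle element.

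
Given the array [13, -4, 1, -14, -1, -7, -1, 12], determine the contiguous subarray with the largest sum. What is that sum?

Using Kadane's algorithm on [13, -4, 1, -14, -1, -7, -1, 12]:

Scanning through the array:
Position 1 (value -4): max_ending_here = 9, max_so_far = 13
Position 2 (value 1): max_ending_here = 10, max_so_far = 13
Position 3 (value -14): max_ending_here = -4, max_so_far = 13
Position 4 (value -1): max_ending_here = -1, max_so_far = 13
Position 5 (value -7): max_ending_here = -7, max_so_far = 13
Position 6 (value -1): max_ending_here = -1, max_so_far = 13
Position 7 (value 12): max_ending_here = 12, max_so_far = 13

Maximum subarray: [13]
Maximum sum: 13

The maximum subarray is [13] with sum 13. This subarray runs from index 0 to index 0.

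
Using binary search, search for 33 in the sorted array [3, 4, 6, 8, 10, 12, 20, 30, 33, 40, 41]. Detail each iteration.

Binary search for 33 in [3, 4, 6, 8, 10, 12, 20, 30, 33, 40, 41]:

lo=0, hi=10, mid=5, arr[mid]=12 -> 12 < 33, search right half
lo=6, hi=10, mid=8, arr[mid]=33 -> Found target at index 8!

Binary search finds 33 at index 8 after 2 comparisons. The search repeatedly halves the search space by comparing with the middle element.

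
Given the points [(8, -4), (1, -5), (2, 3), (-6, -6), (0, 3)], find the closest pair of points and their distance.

Computing all pairwise distances among 5 points:

d((8, -4), (1, -5)) = 7.0711
d((8, -4), (2, 3)) = 9.2195
d((8, -4), (-6, -6)) = 14.1421
d((8, -4), (0, 3)) = 10.6301
d((1, -5), (2, 3)) = 8.0623
d((1, -5), (-6, -6)) = 7.0711
d((1, -5), (0, 3)) = 8.0623
d((2, 3), (-6, -6)) = 12.0416
d((2, 3), (0, 3)) = 2.0 <-- minimum
d((-6, -6), (0, 3)) = 10.8167

Closest pair: (2, 3) and (0, 3) with distance 2.0

The closest pair is (2, 3) and (0, 3) with Euclidean distance 2.0. For 5 points, brute-force pairwise comparison is shown above. For large n, the divide-and-conquer algorithm (sort by x, recurse on halves, check the dividing strip) achieves O(n log n).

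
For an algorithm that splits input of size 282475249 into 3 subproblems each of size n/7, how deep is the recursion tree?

For divide and conquer with division factor 7:

Problem sizes at each level:
Level 0: 282475249
Level 1: 40353607
Level 2: 5764801
Level 3: 823543
Level 4: 117649
Level 5: 16807
Level 6: 2401
Level 7: 343
Level 8: 49
Level 9: 7
Level 10: 1

The root is level 0 and the size-1 base case is level 10 (the tree spans levels 0 through 10, i.e. 11 levels counting the root), so the depth is the number of divisions: log_7(282475249) = 10

The recursion tree depth is log_7(282475249) = 10. At each level, the problem size is divided by 7, so it takes 10 divisions to reduce to a base case of size 1. The algorithm makes 3 recursive calls at each level.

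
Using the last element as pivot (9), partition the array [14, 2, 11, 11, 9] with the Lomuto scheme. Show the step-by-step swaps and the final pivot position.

Lomuto partition with pivot = 9:

Initial array: [14, 2, 11, 11, 9]

arr[0]=14 > 9: no swap
arr[1]=2 <= 9: swap with position 0, array becomes [2, 14, 11, 11, 9]
arr[2]=11 > 9: no swap
arr[3]=11 > 9: no swap

Place pivot at position 1: [2, 9, 11, 11, 14]
Pivot position: 1

After partitioning with pivot 9, the array becomes [2, 9, 11, 11, 14]. The pivot is placed at index 1. All elements to the left of the pivot are <= 9, and all elements to the right are > 9.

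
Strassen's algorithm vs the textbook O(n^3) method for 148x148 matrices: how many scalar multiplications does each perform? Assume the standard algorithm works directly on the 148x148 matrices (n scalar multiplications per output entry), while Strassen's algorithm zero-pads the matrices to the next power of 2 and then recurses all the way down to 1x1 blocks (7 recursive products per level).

Matrix multiplication for 148x148 matrices:

Strassen's algorithm requires power-of-2 dimensions. Pad 148x148 to 256x256 (next power of 2).

Standard algorithm: 148^3 = 3241792 multiplications
Strassen's algorithm: 7^(log2(256)) = 7^8 = 5764801 multiplications
Difference: 3241792 - 5764801 = -2523009 (Strassen uses MORE here due to padding overhead — for small or just-over-power-of-2 n, padding can outweigh the per-level savings)

Standard: 3241792 multiplications (148^3). Strassen: 5764801 multiplications (7^8, after padding to 256x256). Strassen reduces 8 recursive multiplications to 7 at each level.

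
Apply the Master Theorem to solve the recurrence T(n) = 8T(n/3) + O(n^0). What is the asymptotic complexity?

Master Theorem for T(n) = 8T(n/3) + O(n^0):

a = 8, b = 3, c = 0
log_b(a) = log_3(8) = 1.8928

Case 1: c = 0 < log_3(8) = 1.8928
T(n) = O(n^(log_3 8))

For T(n) = 8T(n/3) + O(n^0): log_3(8) = 1.8928. This is Case 1 of the Master Theorem (c < log_b(a), work dominated by leaves), giving O(n^(log_3 8)).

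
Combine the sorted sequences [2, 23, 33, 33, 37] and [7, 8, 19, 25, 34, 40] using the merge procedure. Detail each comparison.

Merging process:

Compare 2 vs 7: take 2 from left. Merged: [2]
Compare 23 vs 7: take 7 from right. Merged: [2, 7]
Compare 23 vs 8: take 8 from right. Merged: [2, 7, 8]
Compare 23 vs 19: take 19 from right. Merged: [2, 7, 8, 19]
Compare 23 vs 25: take 23 from left. Merged: [2, 7, 8, 19, 23]
Compare 33 vs 25: take 25 from right. Merged: [2, 7, 8, 19, 23, 25]
Compare 33 vs 34: take 33 from left. Merged: [2, 7, 8, 19, 23, 25, 33]
Compare 33 vs 34: take 33 from left. Merged: [2, 7, 8, 19, 23, 25, 33, 33]
Compare 37 vs 34: take 34 from right. Merged: [2, 7, 8, 19, 23, 25, 33, 33, 34]
Compare 37 vs 40: take 37 from left. Merged: [2, 7, 8, 19, 23, 25, 33, 33, 34, 37]
Append remaining from right: [40]. Merged: [2, 7, 8, 19, 23, 25, 33, 33, 34, 37, 40]

Final merged array: [2, 7, 8, 19, 23, 25, 33, 33, 34, 37, 40]
Total comparisons: 10

The merged array is [2, 7, 8, 19, 23, 25, 33, 33, 34, 37, 40], requiring 10 comparisons. The merge step runs in O(n) time where n is the total number of elements.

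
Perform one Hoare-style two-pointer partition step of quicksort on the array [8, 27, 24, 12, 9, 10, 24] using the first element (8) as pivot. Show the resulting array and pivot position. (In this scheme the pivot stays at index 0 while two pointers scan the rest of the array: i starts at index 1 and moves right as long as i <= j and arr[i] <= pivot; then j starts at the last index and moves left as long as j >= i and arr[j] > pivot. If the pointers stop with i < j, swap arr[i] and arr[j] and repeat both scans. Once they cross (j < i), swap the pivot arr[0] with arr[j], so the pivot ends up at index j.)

Hoare-style two-pointer partition with pivot = 8:

Initial array: [8, 27, 24, 12, 9, 10, 24]

Pointers start at i = 1, j = 6.
i ends at 1, j ends at 0: the pointers have crossed (j < i), so scanning stops.

j = 0, so swapping arr[0] with arr[j] leaves the pivot at position 0: [8, 27, 24, 12, 9, 10, 24]
Pivot position: 0

After partitioning with pivot 8, the array becomes [8, 27, 24, 12, 9, 10, 24]. The pivot is placed at index 0. All elements to the left of the pivot are <= 8, and all elements to the right are > 8.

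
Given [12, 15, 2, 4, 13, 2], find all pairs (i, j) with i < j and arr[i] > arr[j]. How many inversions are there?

Finding inversions in [12, 15, 2, 4, 13, 2]:

(0, 2): arr[0]=12 > arr[2]=2
(0, 3): arr[0]=12 > arr[3]=4
(0, 5): arr[0]=12 > arr[5]=2
(1, 2): arr[1]=15 > arr[2]=2
(1, 3): arr[1]=15 > arr[3]=4
(1, 4): arr[1]=15 > arr[4]=13
(1, 5): arr[1]=15 > arr[5]=2
(3, 5): arr[3]=4 > arr[5]=2
(4, 5): arr[4]=13 > arr[5]=2

Total inversions: 9

The array has 9 inversion(s): (0,2), (0,3), (0,5), (1,2), (1,3), (1,4), (1,5), (3,5), (4,5). Each pair (i,j) satisfies i < j and arr[i] > arr[j].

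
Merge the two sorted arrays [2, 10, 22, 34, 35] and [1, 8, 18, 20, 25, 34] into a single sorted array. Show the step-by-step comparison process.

Merging process:

Compare 2 vs 1: take 1 from right. Merged: [1]
Compare 2 vs 8: take 2 from left. Merged: [1, 2]
Compare 10 vs 8: take 8 from right. Merged: [1, 2, 8]
Compare 10 vs 18: take 10 from left. Merged: [1, 2, 8, 10]
Compare 22 vs 18: take 18 from right. Merged: [1, 2, 8, 10, 18]
Compare 22 vs 20: take 20 from right. Merged: [1, 2, 8, 10, 18, 20]
Compare 22 vs 25: take 22 from left. Merged: [1, 2, 8, 10, 18, 20, 22]
Compare 34 vs 25: take 25 from right. Merged: [1, 2, 8, 10, 18, 20, 22, 25]
Compare 34 vs 34: take 34 from left. Merged: [1, 2, 8, 10, 18, 20, 22, 25, 34]
Compare 35 vs 34: take 34 from right. Merged: [1, 2, 8, 10, 18, 20, 22, 25, 34, 34]
Append remaining from left: [35]. Merged: [1, 2, 8, 10, 18, 20, 22, 25, 34, 34, 35]

Final merged array: [1, 2, 8, 10, 18, 20, 22, 25, 34, 34, 35]
Total comparisons: 10

The merged array is [1, 2, 8, 10, 18, 20, 22, 25, 34, 34, 35], requiring 10 comparisons. The merge step runs in O(n) time where n is the total number of elements.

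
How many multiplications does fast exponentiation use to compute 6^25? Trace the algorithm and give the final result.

Computing 6^25 by squaring (build up from 6^1; each line after the first costs one multiplication):

6^1 = 6
6^2 = (6^1)^2 = 6^2 = 36
6^3 = 6 * 6^2 = 6 * 36 = 216
6^6 = (6^3)^2 = 216^2 = 46656
6^12 = (6^6)^2 = 46656^2 = 2176782336
6^24 = (6^12)^2 = 2176782336^2 = 4738381338321616896
6^25 = 6 * 6^24 = 6 * 4738381338321616896 = 28430288029929701376

Result: 28430288029929701376
Multiplications needed: 6 (6 lines after 6^1)

6^25 = 28430288029929701376. Using exponentiation by squaring, this requires 6 multiplications. The key idea: if the exponent is even, square the half-power; if odd, multiply by the base once.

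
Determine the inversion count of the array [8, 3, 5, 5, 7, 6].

Finding inversions in [8, 3, 5, 5, 7, 6]:

(0, 1): arr[0]=8 > arr[1]=3
(0, 2): arr[0]=8 > arr[2]=5
(0, 3): arr[0]=8 > arr[3]=5
(0, 4): arr[0]=8 > arr[4]=7
(0, 5): arr[0]=8 > arr[5]=6
(4, 5): arr[4]=7 > arr[5]=6

Total inversions: 6

The array has 6 inversion(s): (0,1), (0,2), (0,3), (0,4), (0,5), (4,5). Each pair (i,j) satisfies i < j and arr[i] > arr[j].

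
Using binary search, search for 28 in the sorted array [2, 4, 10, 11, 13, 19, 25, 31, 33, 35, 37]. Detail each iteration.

Binary search for 28 in [2, 4, 10, 11, 13, 19, 25, 31, 33, 35, 37]:

lo=0, hi=10, mid=5, arr[mid]=19 -> 19 < 28, search right half
lo=6, hi=10, mid=8, arr[mid]=33 -> 33 > 28, search left half
lo=6, hi=7, mid=6, arr[mid]=25 -> 25 < 28, search right half
lo=7, hi=7, mid=7, arr[mid]=31 -> 31 > 28, search left half
lo=7 > hi=6, target 28 not found

Binary search determines that 28 is not in the array after 4 comparisons. The search space was exhausted without finding the target.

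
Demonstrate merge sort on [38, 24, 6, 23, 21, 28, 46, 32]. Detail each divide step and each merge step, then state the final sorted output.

Merge sort trace:

Split: [38, 24, 6, 23, 21, 28, 46, 32] -> [38, 24, 6, 23] and [21, 28, 46, 32]
  Split: [38, 24, 6, 23] -> [38, 24] and [6, 23]
    Split: [38, 24] -> [38] and [24]
    Merge: [38] + [24] -> [24, 38]
    Split: [6, 23] -> [6] and [23]
    Merge: [6] + [23] -> [6, 23]
  Merge: [24, 38] + [6, 23] -> [6, 23, 24, 38]
  Split: [21, 28, 46, 32] -> [21, 28] and [46, 32]
    Split: [21, 28] -> [21] and [28]
    Merge: [21] + [28] -> [21, 28]
    Split: [46, 32] -> [46] and [32]
    Merge: [46] + [32] -> [32, 46]
  Merge: [21, 28] + [32, 46] -> [21, 28, 32, 46]
Merge: [6, 23, 24, 38] + [21, 28, 32, 46] -> [6, 21, 23, 24, 28, 32, 38, 46]

Final sorted array: [6, 21, 23, 24, 28, 32, 38, 46]

The merge sort proceeds by recursively splitting the array and merging sorted halves.
After all merges, the sorted array is [6, 21, 23, 24, 28, 32, 38, 46].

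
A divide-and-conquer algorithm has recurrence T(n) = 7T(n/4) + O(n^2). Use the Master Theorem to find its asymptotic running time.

Master Theorem for T(n) = 7T(n/4) + O(n^2):

a = 7, b = 4, c = 2
log_b(a) = log_4(7) = 1.4037

Case 3: c = 2 > log_4(7) = 1.4037
T(n) = O(n^2) = O(n^2)

For T(n) = 7T(n/4) + O(n^2): log_4(7) = 1.4037. This is Case 3 of the Master Theorem (c > log_b(a), work dominated by root), giving O(n^2).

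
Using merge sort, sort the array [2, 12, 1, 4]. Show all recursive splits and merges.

Merge sort trace:

Split: [2, 12, 1, 4] -> [2, 12] and [1, 4]
  Split: [2, 12] -> [2] and [12]
  Merge: [2] + [12] -> [2, 12]
  Split: [1, 4] -> [1] and [4]
  Merge: [1] + [4] -> [1, 4]
Merge: [2, 12] + [1, 4] -> [1, 2, 4, 12]

Final sorted array: [1, 2, 4, 12]

The merge sort proceeds by recursively splitting the array and merging sorted halves.
After all merges, the sorted array is [1, 2, 4, 12].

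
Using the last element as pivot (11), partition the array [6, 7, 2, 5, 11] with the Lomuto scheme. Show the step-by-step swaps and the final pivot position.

Lomuto partition with pivot = 11:

Initial array: [6, 7, 2, 5, 11]

arr[0]=6 <= 11: swap with position 0, array becomes [6, 7, 2, 5, 11]
arr[1]=7 <= 11: swap with position 1, array becomes [6, 7, 2, 5, 11]
arr[2]=2 <= 11: swap with position 2, array becomes [6, 7, 2, 5, 11]
arr[3]=5 <= 11: swap with position 3, array becomes [6, 7, 2, 5, 11]

Place pivot at position 4: [6, 7, 2, 5, 11]
Pivot position: 4

After partitioning with pivot 11, the array becomes [6, 7, 2, 5, 11]. The pivot is placed at index 4. All elements to the left of the pivot are <= 11, and all elements to the right are > 11.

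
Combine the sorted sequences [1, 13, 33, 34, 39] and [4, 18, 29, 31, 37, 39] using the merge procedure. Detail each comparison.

Merging process:

Compare 1 vs 4: take 1 from left. Merged: [1]
Compare 13 vs 4: take 4 from right. Merged: [1, 4]
Compare 13 vs 18: take 13 from left. Merged: [1, 4, 13]
Compare 33 vs 18: take 18 from right. Merged: [1, 4, 13, 18]
Compare 33 vs 29: take 29 from right. Merged: [1, 4, 13, 18, 29]
Compare 33 vs 31: take 31 from right. Merged: [1, 4, 13, 18, 29, 31]
Compare 33 vs 37: take 33 from left. Merged: [1, 4, 13, 18, 29, 31, 33]
Compare 34 vs 37: take 34 from left. Merged: [1, 4, 13, 18, 29, 31, 33, 34]
Compare 39 vs 37: take 37 from right. Merged: [1, 4, 13, 18, 29, 31, 33, 34, 37]
Compare 39 vs 39: take 39 from left. Merged: [1, 4, 13, 18, 29, 31, 33, 34, 37, 39]
Append remaining from right: [39]. Merged: [1, 4, 13, 18, 29, 31, 33, 34, 37, 39, 39]

Final merged array: [1, 4, 13, 18, 29, 31, 33, 34, 37, 39, 39]
Total comparisons: 10

The merged array is [1, 4, 13, 18, 29, 31, 33, 34, 37, 39, 39], requiring 10 comparisons. The merge step runs in O(n) time where n is the total number of elements.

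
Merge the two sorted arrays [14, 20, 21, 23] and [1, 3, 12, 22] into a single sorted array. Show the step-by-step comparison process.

Merging process:

Compare 14 vs 1: take 1 from right. Merged: [1]
Compare 14 vs 3: take 3 from right. Merged: [1, 3]
Compare 14 vs 12: take 12 from right. Merged: [1, 3, 12]
Compare 14 vs 22: take 14 from left. Merged: [1, 3, 12, 14]
Compare 20 vs 22: take 20 from left. Merged: [1, 3, 12, 14, 20]
Compare 21 vs 22: take 21 from left. Merged: [1, 3, 12, 14, 20, 21]
Compare 23 vs 22: take 22 from right. Merged: [1, 3, 12, 14, 20, 21, 22]
Append remaining from left: [23]. Merged: [1, 3, 12, 14, 20, 21, 22, 23]

Final merged array: [1, 3, 12, 14, 20, 21, 22, 23]
Total comparisons: 7

The merged array is [1, 3, 12, 14, 20, 21, 22, 23], requiring 7 comparisons. The merge step runs in O(n) time where n is the total number of elements.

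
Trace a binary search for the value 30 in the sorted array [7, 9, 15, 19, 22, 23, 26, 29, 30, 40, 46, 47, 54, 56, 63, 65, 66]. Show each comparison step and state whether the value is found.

Binary search for 30 in [7, 9, 15, 19, 22, 23, 26, 29, 30, 40, 46, 47, 54, 56, 63, 65, 66]:

lo=0, hi=16, mid=8, arr[mid]=30 -> Found target at index 8!

Binary search finds 30 at index 8 after 1 comparisons. The search repeatedly halves the search space by comparing with the middle element.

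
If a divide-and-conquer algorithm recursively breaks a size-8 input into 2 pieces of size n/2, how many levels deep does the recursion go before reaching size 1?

For divide and conquer with division factor 2:

Problem sizes at each level:
Level 0: 8
Level 1: 4
Level 2: 2
Level 3: 1

The root is level 0 and the size-1 base case is level 3 (the tree spans levels 0 through 3, i.e. 4 levels counting the root), so the depth is the number of divisions: log_2(8) = 3

The recursion tree depth is log_2(8) = 3. At each level, the problem size is divided by 2, so it takes 3 divisions to reduce to a base case of size 1. The algorithm makes 2 recursive calls at each level.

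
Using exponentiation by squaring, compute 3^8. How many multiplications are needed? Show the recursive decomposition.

Computing 3^8 by squaring (build up from 3^1; each line after the first costs one multiplication):

3^1 = 3
3^2 = (3^1)^2 = 3^2 = 9
3^4 = (3^2)^2 = 9^2 = 81
3^8 = (3^4)^2 = 81^2 = 6561

Result: 6561
Multiplications needed: 3 (3 lines after 3^1)

3^8 = 6561. Using exponentiation by squaring, this requires 3 multiplications. The key idea: if the exponent is even, square the half-power; if odd, multiply by the base once.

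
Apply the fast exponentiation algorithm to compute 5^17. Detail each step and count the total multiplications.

Computing 5^17 by squaring (build up from 5^1; each line after the first costs one multiplication):

5^1 = 5
5^2 = (5^1)^2 = 5^2 = 25
5^4 = (5^2)^2 = 25^2 = 625
5^8 = (5^4)^2 = 625^2 = 390625
5^16 = (5^8)^2 = 390625^2 = 152587890625
5^17 = 5 * 5^16 = 5 * 152587890625 = 762939453125

Result: 762939453125
Multiplications needed: 5 (5 lines after 5^1)

5^17 = 762939453125. Using exponentiation by squaring, this requires 5 multiplications. The key idea: if the exponent is even, square the half-power; if odd, multiply by the base once.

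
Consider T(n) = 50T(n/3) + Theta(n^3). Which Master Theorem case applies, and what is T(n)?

Master Theorem for T(n) = 50T(n/3) + O(n^3):

a = 50, b = 3, c = 3
log_b(a) = log_3(50) = 3.5609

Case 1: c = 3 < log_3(50) = 3.5609
T(n) = O(n^(log_3 50))

For T(n) = 50T(n/3) + O(n^3): log_3(50) = 3.5609. This is Case 1 of the Master Theorem (c < log_b(a), work dominated by leaves), giving O(n^(log_3 50)).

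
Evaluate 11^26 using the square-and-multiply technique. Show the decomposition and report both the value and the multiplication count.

Computing 11^26 by squaring (build up from 11^1; each line after the first costs one multiplication):

11^1 = 11
11^2 = (11^1)^2 = 11^2 = 121
11^3 = 11 * 11^2 = 11 * 121 = 1331
11^6 = (11^3)^2 = 1331^2 = 1771561
11^12 = (11^6)^2 = 1771561^2 = 3138428376721
11^13 = 11 * 11^12 = 11 * 3138428376721 = 34522712143931
11^26 = (11^13)^2 = 34522712143931^2 = 1191817653772720942460132761

Result: 1191817653772720942460132761
Multiplications needed: 6 (6 lines after 11^1)

11^26 = 1191817653772720942460132761. Using exponentiation by squaring, this requires 6 multiplications. The key idea: if the exponent is even, square the half-power; if odd, multiply by the base once.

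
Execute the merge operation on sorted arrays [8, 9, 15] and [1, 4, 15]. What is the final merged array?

Merging process:

Compare 8 vs 1: take 1 from right. Merged: [1]
Compare 8 vs 4: take 4 from right. Merged: [1, 4]
Compare 8 vs 15: take 8 from left. Merged: [1, 4, 8]
Compare 9 vs 15: take 9 from left. Merged: [1, 4, 8, 9]
Compare 15 vs 15: take 15 from left. Merged: [1, 4, 8, 9, 15]
Append remaining from right: [15]. Merged: [1, 4, 8, 9, 15, 15]

Final merged array: [1, 4, 8, 9, 15, 15]
Total comparisons: 5

The merged array is [1, 4, 8, 9, 15, 15], requiring 5 comparisons. The merge step runs in O(n) time where n is the total number of elements.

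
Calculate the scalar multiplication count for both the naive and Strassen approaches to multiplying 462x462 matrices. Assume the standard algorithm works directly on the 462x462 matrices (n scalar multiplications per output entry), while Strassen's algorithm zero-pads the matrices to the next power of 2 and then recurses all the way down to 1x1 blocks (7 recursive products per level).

Matrix multiplication for 462x462 matrices:

Strassen's algorithm requires power-of-2 dimensions. Pad 462x462 to 512x512 (next power of 2).

Standard algorithm: 462^3 = 98611128 multiplications
Strassen's algorithm: 7^(log2(512)) = 7^9 = 40353607 multiplications
Savings: 98611128 - 40353607 = 58257521 multiplications

Standard: 98611128 multiplications (462^3). Strassen: 40353607 multiplications (7^9, after padding to 512x512). Strassen reduces 8 recursive multiplications to 7 at each level.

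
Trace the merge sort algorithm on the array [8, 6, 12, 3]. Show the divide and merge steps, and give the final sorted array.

Merge sort trace:

Split: [8, 6, 12, 3] -> [8, 6] and [12, 3]
  Split: [8, 6] -> [8] and [6]
  Merge: [8] + [6] -> [6, 8]
  Split: [12, 3] -> [12] and [3]
  Merge: [12] + [3] -> [3, 12]
Merge: [6, 8] + [3, 12] -> [3, 6, 8, 12]

Final sorted array: [3, 6, 8, 12]

The merge sort proceeds by recursively splitting the array and merging sorted halves.
After all merges, the sorted array is [3, 6, 8, 12].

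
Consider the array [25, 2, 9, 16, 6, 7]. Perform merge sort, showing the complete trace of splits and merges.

Merge sort trace:

Split: [25, 2, 9, 16, 6, 7] -> [25, 2, 9] and [16, 6, 7]
  Split: [25, 2, 9] -> [25] and [2, 9]
    Split: [2, 9] -> [2] and [9]
    Merge: [2] + [9] -> [2, 9]
  Merge: [25] + [2, 9] -> [2, 9, 25]
  Split: [16, 6, 7] -> [16] and [6, 7]
    Split: [6, 7] -> [6] and [7]
    Merge: [6] + [7] -> [6, 7]
  Merge: [16] + [6, 7] -> [6, 7, 16]
Merge: [2, 9, 25] + [6, 7, 16] -> [2, 6, 7, 9, 16, 25]

Final sorted array: [2, 6, 7, 9, 16, 25]

The merge sort proceeds by recursively splitting the array and merging sorted halves.
After all merges, the sorted array is [2, 6, 7, 9, 16, 25].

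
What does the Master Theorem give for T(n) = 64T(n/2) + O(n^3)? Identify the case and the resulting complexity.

Master Theorem for T(n) = 64T(n/2) + O(n^3):

a = 64, b = 2, c = 3
log_b(a) = log_2(64) = 6.0000

Case 1: c = 3 < log_2(64) = 6.0000
T(n) = O(n^(log_2 64)) = O(n^6)

For T(n) = 64T(n/2) + O(n^3): log_2(64) = 6.0000. This is Case 1 of the Master Theorem (c < log_b(a), work dominated by leaves), giving O(n^6).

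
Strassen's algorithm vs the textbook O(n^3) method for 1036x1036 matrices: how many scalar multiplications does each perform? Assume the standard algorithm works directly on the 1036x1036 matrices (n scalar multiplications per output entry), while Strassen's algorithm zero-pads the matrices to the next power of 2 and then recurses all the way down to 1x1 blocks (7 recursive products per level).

Matrix multiplication for 1036x1036 matrices:

Strassen's algorithm requires power-of-2 dimensions. Pad 1036x1036 to 2048x2048 (next power of 2).

Standard algorithm: 1036^3 = 1111934656 multiplications
Strassen's algorithm: 7^(log2(2048)) = 7^11 = 1977326743 multiplications
Difference: 1111934656 - 1977326743 = -865392087 (Strassen uses MORE here due to padding overhead — for small or just-over-power-of-2 n, padding can outweigh the per-level savings)

Standard: 1111934656 multiplications (1036^3). Strassen: 1977326743 multiplications (7^11, after padding to 2048x2048). Strassen reduces 8 recursive multiplications to 7 at each level.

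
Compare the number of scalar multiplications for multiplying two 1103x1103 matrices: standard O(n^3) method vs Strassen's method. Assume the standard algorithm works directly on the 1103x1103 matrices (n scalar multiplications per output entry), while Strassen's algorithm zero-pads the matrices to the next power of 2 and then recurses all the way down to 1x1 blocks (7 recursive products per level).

Matrix multiplication for 1103x1103 matrices:

Strassen's algorithm requires power-of-2 dimensions. Pad 1103x1103 to 2048x2048 (next power of 2).

Standard algorithm: 1103^3 = 1341919727 multiplications
Strassen's algorithm: 7^(log2(2048)) = 7^11 = 1977326743 multiplications
Difference: 1341919727 - 1977326743 = -635407016 (Strassen uses MORE here due to padding overhead — for small or just-over-power-of-2 n, padding can outweigh the per-level savings)

Standard: 1341919727 multiplications (1103^3). Strassen: 1977326743 multiplications (7^11, after padding to 2048x2048). Strassen reduces 8 recursive multiplications to 7 at each level.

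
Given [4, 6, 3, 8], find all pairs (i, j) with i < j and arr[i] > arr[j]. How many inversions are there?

Finding inversions in [4, 6, 3, 8]:

(0, 2): arr[0]=4 > arr[2]=3
(1, 2): arr[1]=6 > arr[2]=3

Total inversions: 2

The array has 2 inversion(s): (0,2), (1,2). Each pair (i,j) satisfies i < j and arr[i] > arr[j].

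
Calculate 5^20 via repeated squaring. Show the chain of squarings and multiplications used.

Computing 5^20 by squaring (build up from 5^1; each line after the first costs one multiplication):

5^1 = 5
5^2 = (5^1)^2 = 5^2 = 25
5^4 = (5^2)^2 = 25^2 = 625
5^5 = 5 * 5^4 = 5 * 625 = 3125
5^10 = (5^5)^2 = 3125^2 = 9765625
5^20 = (5^10)^2 = 9765625^2 = 95367431640625

Result: 95367431640625
Multiplications needed: 5 (5 lines after 5^1)

5^20 = 95367431640625. Using exponentiation by squaring, this requires 5 multiplications. The key idea: if the exponent is even, square the half-power; if odd, multiply by the base once.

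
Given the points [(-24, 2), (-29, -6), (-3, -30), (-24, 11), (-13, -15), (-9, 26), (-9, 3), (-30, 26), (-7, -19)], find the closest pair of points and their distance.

Computing all pairwise distances among 9 points:

d((-24, 2), (-29, -6)) = 9.434
d((-24, 2), (-3, -30)) = 38.2753
d((-24, 2), (-24, 11)) = 9.0
d((-24, 2), (-13, -15)) = 20.2485
d((-24, 2), (-9, 26)) = 28.3019
d((-24, 2), (-9, 3)) = 15.0333
d((-24, 2), (-30, 26)) = 24.7386
d((-24, 2), (-7, -19)) = 27.0185
d((-29, -6), (-3, -30)) = 35.3836
d((-29, -6), (-24, 11)) = 17.72
d((-29, -6), (-13, -15)) = 18.3576
d((-29, -6), (-9, 26)) = 37.7359
d((-29, -6), (-9, 3)) = 21.9317
d((-29, -6), (-30, 26)) = 32.0156
d((-29, -6), (-7, -19)) = 25.5539
d((-3, -30), (-24, 11)) = 46.0652
d((-3, -30), (-13, -15)) = 18.0278
d((-3, -30), (-9, 26)) = 56.3205
d((-3, -30), (-9, 3)) = 33.541
d((-3, -30), (-30, 26)) = 62.1691
d((-3, -30), (-7, -19)) = 11.7047
d((-24, 11), (-13, -15)) = 28.2312
d((-24, 11), (-9, 26)) = 21.2132
d((-24, 11), (-9, 3)) = 17.0
d((-24, 11), (-30, 26)) = 16.1555
d((-24, 11), (-7, -19)) = 34.4819
d((-13, -15), (-9, 26)) = 41.1947
d((-13, -15), (-9, 3)) = 18.4391
d((-13, -15), (-30, 26)) = 44.3847
d((-13, -15), (-7, -19)) = 7.2111 <-- minimum
d((-9, 26), (-9, 3)) = 23.0
d((-9, 26), (-30, 26)) = 21.0
d((-9, 26), (-7, -19)) = 45.0444
d((-9, 3), (-30, 26)) = 31.1448
d((-9, 3), (-7, -19)) = 22.0907
d((-30, 26), (-7, -19)) = 50.5371

Closest pair: (-13, -15) and (-7, -19) with distance 7.2111

The closest pair is (-13, -15) and (-7, -19) with Euclidean distance 7.2111. For 9 points, brute-force pairwise comparison is shown above. For large n, the divide-and-conquer algorithm (sort by x, recurse on halves, check the dividing strip) achieves O(n log n).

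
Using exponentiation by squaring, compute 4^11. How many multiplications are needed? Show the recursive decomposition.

Computing 4^11 by squaring (build up from 4^1; each line after the first costs one multiplication):

4^1 = 4
4^2 = (4^1)^2 = 4^2 = 16
4^4 = (4^2)^2 = 16^2 = 256
4^5 = 4 * 4^4 = 4 * 256 = 1024
4^10 = (4^5)^2 = 1024^2 = 1048576
4^11 = 4 * 4^10 = 4 * 1048576 = 4194304

Result: 4194304
Multiplications needed: 5 (5 lines after 4^1)

4^11 = 4194304. Using exponentiation by squaring, this requires 5 multiplications. The key idea: if the exponent is even, square the half-power; if odd, multiply by the base once.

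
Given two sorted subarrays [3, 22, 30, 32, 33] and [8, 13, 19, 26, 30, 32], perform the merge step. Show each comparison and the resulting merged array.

Merging process:

Compare 3 vs 8: take 3 from left. Merged: [3]
Compare 22 vs 8: take 8 from right. Merged: [3, 8]
Compare 22 vs 13: take 13 from right. Merged: [3, 8, 13]
Compare 22 vs 19: take 19 from right. Merged: [3, 8, 13, 19]
Compare 22 vs 26: take 22 from left. Merged: [3, 8, 13, 19, 22]
Compare 30 vs 26: take 26 from right. Merged: [3, 8, 13, 19, 22, 26]
Compare 30 vs 30: take 30 from left. Merged: [3, 8, 13, 19, 22, 26, 30]
Compare 32 vs 30: take 30 from right. Merged: [3, 8, 13, 19, 22, 26, 30, 30]
Compare 32 vs 32: take 32 from left. Merged: [3, 8, 13, 19, 22, 26, 30, 30, 32]
Compare 33 vs 32: take 32 from right. Merged: [3, 8, 13, 19, 22, 26, 30, 30, 32, 32]
Append remaining from left: [33]. Merged: [3, 8, 13, 19, 22, 26, 30, 30, 32, 32, 33]

Final merged array: [3, 8, 13, 19, 22, 26, 30, 30, 32, 32, 33]
Total comparisons: 10

The merged array is [3, 8, 13, 19, 22, 26, 30, 30, 32, 32, 33], requiring 10 comparisons. The merge step runs in O(n) time where n is the total number of elements.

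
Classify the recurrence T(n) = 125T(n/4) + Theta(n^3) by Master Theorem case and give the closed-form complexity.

Master Theorem for T(n) = 125T(n/4) + O(n^3):

a = 125, b = 4, c = 3
log_b(a) = log_4(125) = 3.4829

Case 1: c = 3 < log_4(125) = 3.4829
T(n) = O(n^(log_4 125))

For T(n) = 125T(n/4) + O(n^3): log_4(125) = 3.4829. This is Case 1 of the Master Theorem (c < log_b(a), work dominated by leaves), giving O(n^(log_4 125)).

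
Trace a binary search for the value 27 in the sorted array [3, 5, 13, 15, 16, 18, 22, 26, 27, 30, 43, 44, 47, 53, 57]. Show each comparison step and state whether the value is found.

Binary search for 27 in [3, 5, 13, 15, 16, 18, 22, 26, 27, 30, 43, 44, 47, 53, 57]:

lo=0, hi=14, mid=7, arr[mid]=26 -> 26 < 27, search right half
lo=8, hi=14, mid=11, arr[mid]=44 -> 44 > 27, search left half
lo=8, hi=10, mid=9, arr[mid]=30 -> 30 > 27, search left half
lo=8, hi=8, mid=8, arr[mid]=27 -> Found target at index 8!

Binary search finds 27 at index 8 after 4 comparisons. The search repeatedly halves the search space by comparing with the middle element.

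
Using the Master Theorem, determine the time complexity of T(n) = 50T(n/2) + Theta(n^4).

Master Theorem for T(n) = 50T(n/2) + O(n^4):

a = 50, b = 2, c = 4
log_b(a) = log_2(50) = 5.6439

Case 1: c = 4 < log_2(50) = 5.6439
T(n) = O(n^(log_2 50))

For T(n) = 50T(n/2) + O(n^4): log_2(50) = 5.6439. This is Case 1 of the Master Theorem (c < log_b(a), work dominated by leaves), giving O(n^(log_2 50)).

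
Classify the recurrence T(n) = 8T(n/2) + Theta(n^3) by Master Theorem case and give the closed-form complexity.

Master Theorem for T(n) = 8T(n/2) + O(n^3):

a = 8, b = 2, c = 3
log_b(a) = log_2(8) = 3.0000

Case 2: c = 3 = log_2(8) = 3.0000
T(n) = O(n^3 log n) = O(n^3 log n)

For T(n) = 8T(n/2) + O(n^3): log_2(8) = 3.0000. This is Case 2 of the Master Theorem (c = log_b(a), equal work at all levels), giving O(n^3 log n).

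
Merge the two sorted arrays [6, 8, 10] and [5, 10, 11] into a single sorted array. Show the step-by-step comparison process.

Merging process:

Compare 6 vs 5: take 5 from right. Merged: [5]
Compare 6 vs 10: take 6 from left. Merged: [5, 6]
Compare 8 vs 10: take 8 from left. Merged: [5, 6, 8]
Compare 10 vs 10: take 10 from left. Merged: [5, 6, 8, 10]
Append remaining from right: [10, 11]. Merged: [5, 6, 8, 10, 10, 11]

Final merged array: [5, 6, 8, 10, 10, 11]
Total comparisons: 4

The merged array is [5, 6, 8, 10, 10, 11], requiring 4 comparisons. The merge step runs in O(n) time where n is the total number of elements.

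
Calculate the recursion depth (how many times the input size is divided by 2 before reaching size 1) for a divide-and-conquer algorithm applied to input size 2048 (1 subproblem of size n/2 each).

For divide and conquer with division factor 2:

Problem sizes at each level:
Level 0: 2048
Level 1: 1024
Level 2: 512
Level 3: 256
Level 4: 128
Level 5: 64
Level 6: 32
Level 7: 16
Level 8: 8
Level 9: 4
Level 10: 2
Level 11: 1

The root is level 0 and the size-1 base case is level 11 (the tree spans levels 0 through 11, i.e. 12 levels counting the root), so the depth is the number of divisions: log_2(2048) = 11

The recursion tree depth is log_2(2048) = 11. At each level, the problem size is divided by 2, so it takes 11 divisions to reduce to a base case of size 1. The algorithm makes 1 recursive call at each level.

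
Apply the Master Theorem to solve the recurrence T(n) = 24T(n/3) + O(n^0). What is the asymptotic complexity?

Master Theorem for T(n) = 24T(n/3) + O(n^0):

a = 24, b = 3, c = 0
log_b(a) = log_3(24) = 2.8928

Case 1: c = 0 < log_3(24) = 2.8928
T(n) = O(n^(log_3 24))

For T(n) = 24T(n/3) + O(n^0): log_3(24) = 2.8928. This is Case 1 of the Master Theorem (c < log_b(a), work dominated by leaves), giving O(n^(log_3 24)).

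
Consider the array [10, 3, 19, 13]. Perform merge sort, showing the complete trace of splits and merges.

Merge sort trace:

Split: [10, 3, 19, 13] -> [10, 3] and [19, 13]
  Split: [10, 3] -> [10] and [3]
  Merge: [10] + [3] -> [3, 10]
  Split: [19, 13] -> [19] and [13]
  Merge: [19] + [13] -> [13, 19]
Merge: [3, 10] + [13, 19] -> [3, 10, 13, 19]

Final sorted array: [3, 10, 13, 19]

The merge sort proceeds by recursively splitting the array and merging sorted halves.
After all merges, the sorted array is [3, 10, 13, 19].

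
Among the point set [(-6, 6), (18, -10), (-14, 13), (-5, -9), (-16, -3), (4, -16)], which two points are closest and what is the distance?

Computing all pairwise distances among 6 points:

d((-6, 6), (18, -10)) = 28.8444
d((-6, 6), (-14, 13)) = 10.6301 <-- minimum
d((-6, 6), (-5, -9)) = 15.0333
d((-6, 6), (-16, -3)) = 13.4536
d((-6, 6), (4, -16)) = 24.1661
d((18, -10), (-14, 13)) = 39.4081
d((18, -10), (-5, -9)) = 23.0217
d((18, -10), (-16, -3)) = 34.7131
d((18, -10), (4, -16)) = 15.2315
d((-14, 13), (-5, -9)) = 23.7697
d((-14, 13), (-16, -3)) = 16.1245
d((-14, 13), (4, -16)) = 34.1321
d((-5, -9), (-16, -3)) = 12.53
d((-5, -9), (4, -16)) = 11.4018
d((-16, -3), (4, -16)) = 23.8537

Closest pair: (-6, 6) and (-14, 13) with distance 10.6301

The closest pair is (-6, 6) and (-14, 13) with Euclidean distance 10.6301. For 6 points, brute-force pairwise comparison is shown above. For large n, the divide-and-conquer algorithm (sort by x, recurse on halves, check the dividing strip) achieves O(n log n).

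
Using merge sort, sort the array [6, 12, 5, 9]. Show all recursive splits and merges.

Merge sort trace:

Split: [6, 12, 5, 9] -> [6, 12] and [5, 9]
  Split: [6, 12] -> [6] and [12]
  Merge: [6] + [12] -> [6, 12]
  Split: [5, 9] -> [5] and [9]
  Merge: [5] + [9] -> [5, 9]
Merge: [6, 12] + [5, 9] -> [5, 6, 9, 12]

Final sorted array: [5, 6, 9, 12]

The merge sort proceeds by recursively splitting the array and merging sorted halves.
After all merges, the sorted array is [5, 6, 9, 12].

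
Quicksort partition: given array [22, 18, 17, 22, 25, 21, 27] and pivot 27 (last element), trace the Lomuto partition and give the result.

Lomuto partition with pivot = 27:

Initial array: [22, 18, 17, 22, 25, 21, 27]

arr[0]=22 <= 27: swap with position 0, array becomes [22, 18, 17, 22, 25, 21, 27]
arr[1]=18 <= 27: swap with position 1, array becomes [22, 18, 17, 22, 25, 21, 27]
arr[2]=17 <= 27: swap with position 2, array becomes [22, 18, 17, 22, 25, 21, 27]
arr[3]=22 <= 27: swap with position 3, array becomes [22, 18, 17, 22, 25, 21, 27]
arr[4]=25 <= 27: swap with position 4, array becomes [22, 18, 17, 22, 25, 21, 27]
arr[5]=21 <= 27: swap with position 5, array becomes [22, 18, 17, 22, 25, 21, 27]

Place pivot at position 6: [22, 18, 17, 22, 25, 21, 27]
Pivot position: 6

After partitioning with pivot 27, the array becomes [22, 18, 17, 22, 25, 21, 27]. The pivot is placed at index 6. All elements to the left of the pivot are <= 27, and all elements to the right are > 27.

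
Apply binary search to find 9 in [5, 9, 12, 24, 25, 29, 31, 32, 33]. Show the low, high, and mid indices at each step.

Binary search for 9 in [5, 9, 12, 24, 25, 29, 31, 32, 33]:

lo=0, hi=8, mid=4, arr[mid]=25 -> 25 > 9, search left half
lo=0, hi=3, mid=1, arr[mid]=9 -> Found target at index 1!

Binary search finds 9 at index 1 after 2 comparisons. The search repeatedly halves the search space by comparing with the middle element.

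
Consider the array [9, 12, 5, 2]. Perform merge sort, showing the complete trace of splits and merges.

Merge sort trace:

Split: [9, 12, 5, 2] -> [9, 12] and [5, 2]
  Split: [9, 12] -> [9] and [12]
  Merge: [9] + [12] -> [9, 12]
  Split: [5, 2] -> [5] and [2]
  Merge: [5] + [2] -> [2, 5]
Merge: [9, 12] + [2, 5] -> [2, 5, 9, 12]

Final sorted array: [2, 5, 9, 12]

The merge sort proceeds by recursively splitting the array and merging sorted halves.
After all merges, the sorted array is [2, 5, 9, 12].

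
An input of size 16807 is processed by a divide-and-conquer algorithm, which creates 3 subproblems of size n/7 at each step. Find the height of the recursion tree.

For divide and conquer with division factor 7:

Problem sizes at each level:
Level 0: 16807
Level 1: 2401
Level 2: 343
Level 3: 49
Level 4: 7
Level 5: 1

The root is level 0 and the size-1 base case is level 5 (the tree spans levels 0 through 5, i.e. 6 levels counting the root), so the depth is the number of divisions: log_7(16807) = 5

The recursion tree depth is log_7(16807) = 5. At each level, the problem size is divided by 7, so it takes 5 divisions to reduce to a base case of size 1. The algorithm makes 3 recursive calls at each level.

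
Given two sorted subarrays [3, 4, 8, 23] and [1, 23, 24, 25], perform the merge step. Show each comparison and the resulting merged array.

Merging process:

Compare 3 vs 1: take 1 from right. Merged: [1]
Compare 3 vs 23: take 3 from left. Merged: [1, 3]
Compare 4 vs 23: take 4 from left. Merged: [1, 3, 4]
Compare 8 vs 23: take 8 from left. Merged: [1, 3, 4, 8]
Compare 23 vs 23: take 23 from left. Merged: [1, 3, 4, 8, 23]
Append remaining from right: [23, 24, 25]. Merged: [1, 3, 4, 8, 23, 23, 24, 25]

Final merged array: [1, 3, 4, 8, 23, 23, 24, 25]
Total comparisons: 5

The merged array is [1, 3, 4, 8, 23, 23, 24, 25], requiring 5 comparisons. The merge step runs in O(n) time where n is the total number of elements.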